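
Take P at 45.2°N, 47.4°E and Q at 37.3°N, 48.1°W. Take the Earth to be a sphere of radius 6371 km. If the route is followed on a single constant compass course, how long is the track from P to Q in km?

Δψ = ln[tan(π/4+φ₂/2)/tan(π/4+φ₁/2)] = -0.1838;  Δφ = -0.1379 rad,  Δλ = -1.6668 rad
q = Δφ/Δψ = 0.7503
d = R·√(Δφ² + q²Δλ²) = 6371·1.25821 = 8016 km

8016 km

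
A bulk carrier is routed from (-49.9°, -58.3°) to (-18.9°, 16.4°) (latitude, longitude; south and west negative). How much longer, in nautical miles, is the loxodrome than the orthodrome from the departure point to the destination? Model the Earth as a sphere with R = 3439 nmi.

107 nmi

Great circle: cos σ = sin φ₁ sin φ₂ + cos φ₁ cos φ₂ cos Δλ,  σ = 1.1499 rad → d_gc = 3954.5 nmi
Rhumb line: Δψ = +0.6720, q = Δφ/Δψ = 0.8052, d_rh = R√(Δφ²+q²Δλ²) = 4061.5 nmi
Excess = 4061.5 − 3954.5 = 107.0 ≈ 107 nmi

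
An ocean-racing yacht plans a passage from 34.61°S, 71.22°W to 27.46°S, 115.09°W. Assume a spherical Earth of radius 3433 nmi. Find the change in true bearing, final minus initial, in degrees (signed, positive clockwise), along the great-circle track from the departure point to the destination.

At departure: θ₁ = atan2(sin Δλ cos φ₂, cos φ₁ sin φ₂ − sin φ₁ cos φ₂ cos Δλ) = 268.49°
At arrival: θ₂ = atan2(sin Δλ cos φ₁, −cos φ₂ sin φ₁ + sin φ₂ cos φ₁ cos Δλ) = 291.99°
Δθ = θ₂ − θ₁ = +23.5°

+23.5°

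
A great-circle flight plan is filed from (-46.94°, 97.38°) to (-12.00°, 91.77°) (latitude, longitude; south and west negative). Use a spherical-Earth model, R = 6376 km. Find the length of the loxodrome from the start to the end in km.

Δψ = ln[tan(π/4+φ₂/2)/tan(π/4+φ₁/2)] = +0.7191;  Δφ = +0.6098 rad,  Δλ = -0.0979 rad
q = Δφ/Δψ = 0.8480
d = R·√(Δφ² + q²Δλ²) = 6376·0.61544 = 3924 km

3924 km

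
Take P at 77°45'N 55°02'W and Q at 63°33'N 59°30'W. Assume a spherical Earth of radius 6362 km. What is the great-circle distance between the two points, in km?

1584 km

cos σ = sin φ₁ sin φ₂ + cos φ₁ cos φ₂ cos Δλ
      = sin(77.75°)sin(63.55°) + cos(77.75°)cos(63.55°)cos(-4.47°) = 0.9692
σ = 14.267° → d = Rσ = 6362·0.24900 = 1584 km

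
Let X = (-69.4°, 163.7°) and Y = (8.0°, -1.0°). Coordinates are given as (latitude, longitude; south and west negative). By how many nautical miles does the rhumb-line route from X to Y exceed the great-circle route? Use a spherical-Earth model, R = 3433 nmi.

Great circle: cos σ = sin φ₁ sin φ₂ + cos φ₁ cos φ₂ cos Δλ,  σ = 2.0559 rad → d_gc = 7058.1 nmi
Rhumb line: Δψ = +1.8453, q = Δφ/Δψ = 0.7321, d_rh = R√(Δφ²+q²Δλ²) = 8584.7 nmi
Excess = 8584.7 − 7058.1 = 1526.6 ≈ 1527 nmi

1527 nmi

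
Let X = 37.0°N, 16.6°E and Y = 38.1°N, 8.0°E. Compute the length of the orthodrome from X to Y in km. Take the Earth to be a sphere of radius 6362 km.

Haversine: a = sin²(Δφ/2)+cos φ₁ cos φ₂ sin²(Δλ/2) = 0.00363;  σ = 2·atan2(√a,√(1−a))
σ = 6.904° → d = Rσ = 6362·0.12049 = 767 km

767 km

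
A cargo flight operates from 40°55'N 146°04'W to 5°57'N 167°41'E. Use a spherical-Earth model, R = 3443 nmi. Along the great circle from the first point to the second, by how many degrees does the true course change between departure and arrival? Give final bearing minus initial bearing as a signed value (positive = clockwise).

At departure: θ₁ = atan2(sin Δλ cos φ₂, cos φ₁ sin φ₂ − sin φ₁ cos φ₂ cos Δλ) = 242.62°
At arrival: θ₂ = atan2(sin Δλ cos φ₁, −cos φ₂ sin φ₁ + sin φ₂ cos φ₁ cos Δλ) = 222.43°
Δθ = θ₂ − θ₁ = -20.2°

-20.2°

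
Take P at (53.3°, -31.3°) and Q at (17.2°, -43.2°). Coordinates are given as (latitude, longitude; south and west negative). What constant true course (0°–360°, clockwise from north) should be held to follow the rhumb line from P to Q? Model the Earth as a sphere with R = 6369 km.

194.6°

Meridional parts: M(φ₁)=+1.1036, M(φ₂)=+0.3048 → ΔM = -0.7988;  Δλ = -0.2077 rad
tan C = Δλ / ΔM = +0.2600 → C = 194.58°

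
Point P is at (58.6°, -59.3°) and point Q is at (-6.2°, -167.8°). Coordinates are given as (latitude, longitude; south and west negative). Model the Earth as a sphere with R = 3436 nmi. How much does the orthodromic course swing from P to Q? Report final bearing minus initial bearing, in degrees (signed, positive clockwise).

At departure: θ₁ = atan2(sin Δλ cos φ₂, cos φ₁ sin φ₂ − sin φ₁ cos φ₂ cos Δλ) = 282.73°
At arrival: θ₂ = atan2(sin Δλ cos φ₁, −cos φ₂ sin φ₁ + sin φ₂ cos φ₁ cos Δλ) = 210.74°
Δθ = θ₂ − θ₁ = -72.0°

-72.0°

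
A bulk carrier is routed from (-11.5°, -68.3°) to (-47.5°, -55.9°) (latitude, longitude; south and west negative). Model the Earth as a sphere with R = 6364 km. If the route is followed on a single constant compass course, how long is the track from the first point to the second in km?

4165 km

Δψ = ln[tan(π/4+φ₂/2)/tan(π/4+φ₁/2)] = -0.7424;  Δφ = -0.6283 rad,  Δλ = +0.2164 rad
q = Δφ/Δψ = 0.8463
d = R·√(Δφ² + q²Δλ²) = 6364·0.65447 = 4165 km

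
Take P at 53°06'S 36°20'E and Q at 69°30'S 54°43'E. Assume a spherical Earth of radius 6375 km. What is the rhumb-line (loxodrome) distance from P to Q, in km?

Δψ = ln[tan(π/4+φ₂/2)/tan(π/4+φ₁/2)] = -0.6125;  Δφ = -0.2862 rad,  Δλ = +0.3208 rad
q = Δφ/Δψ = 0.4673
d = R·√(Δφ² + q²Δλ²) = 6375·0.32313 = 2060 km

2060 km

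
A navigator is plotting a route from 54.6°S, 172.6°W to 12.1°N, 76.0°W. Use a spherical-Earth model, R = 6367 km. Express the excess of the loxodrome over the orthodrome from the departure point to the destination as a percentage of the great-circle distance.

Great circle: σ = 1.8090 rad → d_gc = Rσ = 11518.0 km
Rhumb: Δφ = +1.1641, Δλ = +1.6860, Δψ = +1.3549, q = Δφ/Δψ = 0.8592 → d_rh = R√(Δφ²+q²Δλ²) = 11832.5 km
Excess = (11832.5 − 11518.0) / 11518.0 = 314.5 / 11518.0 = 2.73% ≈ 2.7%

2.7%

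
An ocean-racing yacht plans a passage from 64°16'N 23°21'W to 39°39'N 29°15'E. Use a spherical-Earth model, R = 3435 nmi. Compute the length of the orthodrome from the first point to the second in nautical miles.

Haversine: a = sin²(Δφ/2)+cos φ₁ cos φ₂ sin²(Δλ/2) = 0.11107;  σ = 2·atan2(√a,√(1−a))
σ = 38.935° → d = Rσ = 3435·0.67954 = 2334 nmi

2334 nmi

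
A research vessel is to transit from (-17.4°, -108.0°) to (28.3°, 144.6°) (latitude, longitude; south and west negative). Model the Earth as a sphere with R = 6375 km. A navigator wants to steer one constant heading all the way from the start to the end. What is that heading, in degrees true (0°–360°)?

Meridional parts: M(φ₁)=-0.3085, M(φ₂)=+0.5153 → ΔM = +0.8238;  Δλ = -1.8745 rad
tan C = Δλ / ΔM = -2.2754 → C = 293.72°

293.7°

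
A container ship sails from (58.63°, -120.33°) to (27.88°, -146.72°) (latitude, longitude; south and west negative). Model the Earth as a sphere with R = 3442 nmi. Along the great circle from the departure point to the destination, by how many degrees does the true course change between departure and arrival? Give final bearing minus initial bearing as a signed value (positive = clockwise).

-18.9°

At departure: θ₁ = atan2(sin Δλ cos φ₂, cos φ₁ sin φ₂ − sin φ₁ cos φ₂ cos Δλ) = 222.24°
At arrival: θ₂ = atan2(sin Δλ cos φ₁, −cos φ₂ sin φ₁ + sin φ₂ cos φ₁ cos Δλ) = 203.32°
Δθ = θ₂ − θ₁ = -18.9°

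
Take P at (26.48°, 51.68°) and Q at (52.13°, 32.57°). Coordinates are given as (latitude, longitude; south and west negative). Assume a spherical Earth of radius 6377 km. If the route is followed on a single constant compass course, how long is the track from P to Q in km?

3279 km

Rhumb course C = atan2(Δλ, Δψ) with Δψ = ln[tan(π/4+φ₂/2)/tan(π/4+φ₁/2)] = +0.5903, Δλ = -0.3335 → C = 330.53°
d = R·|Δφ| / |cos C| = 6377·0.44768 / 0.87064 = 3279 km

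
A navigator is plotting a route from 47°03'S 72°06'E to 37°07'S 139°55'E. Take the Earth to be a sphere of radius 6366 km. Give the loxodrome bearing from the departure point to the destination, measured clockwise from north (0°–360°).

78.8°

Δψ = ln[tan(π/4+φ₂/2)/tan(π/4+φ₁/2)] = +0.2344
Δλ = +1.1836 rad (taken the short way round)
course = atan2(Δλ, Δψ) = 78.80°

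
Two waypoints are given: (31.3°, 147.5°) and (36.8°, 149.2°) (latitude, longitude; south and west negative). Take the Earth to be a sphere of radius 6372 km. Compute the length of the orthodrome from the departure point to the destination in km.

631 km

cos σ = sin φ₁ sin φ₂ + cos φ₁ cos φ₂ cos Δλ
      = sin(31.30°)sin(36.80°) + cos(31.30°)cos(36.80°)cos(1.70°) = 0.9951
σ = 5.677° → d = Rσ = 6372·0.09909 = 631 km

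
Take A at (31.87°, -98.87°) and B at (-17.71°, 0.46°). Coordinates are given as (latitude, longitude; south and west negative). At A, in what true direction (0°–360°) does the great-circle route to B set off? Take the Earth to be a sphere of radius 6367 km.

100.7°

θ = atan2( sin Δλ·cos φ₂ ,  cos φ₁ sin φ₂ − sin φ₁ cos φ₂ cos Δλ )
  = atan2(+0.9400, -0.1768) = 100.65°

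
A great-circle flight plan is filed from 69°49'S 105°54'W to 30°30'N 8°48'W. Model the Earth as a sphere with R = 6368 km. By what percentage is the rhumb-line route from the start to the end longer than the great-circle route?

3.3%

Great circle: σ = 2.1096 rad → d_gc = Rσ = 13434.0 km
Rhumb: Δφ = +1.7509, Δλ = +1.6947, Δψ = +2.2855, q = Δφ/Δψ = 0.7661 → d_rh = R√(Δφ²+q²Δλ²) = 13880.2 km
Excess = (13880.2 − 13434.0) / 13434.0 = 446.2 / 13434.0 = 3.32% ≈ 3.3%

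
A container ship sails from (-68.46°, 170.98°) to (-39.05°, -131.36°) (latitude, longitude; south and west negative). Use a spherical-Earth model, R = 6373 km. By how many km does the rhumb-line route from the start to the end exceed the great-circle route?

Great circle: cos σ = sin φ₁ sin φ₂ + cos φ₁ cos φ₂ cos Δλ,  σ = 0.7399 rad → d_gc = 4715.5 km
Rhumb line: Δψ = +0.9182, q = Δφ/Δψ = 0.5590, d_rh = R√(Δφ²+q²Δλ²) = 4853.5 km
Excess = 4853.5 − 4715.5 = 138.0 ≈ 138 km

138 km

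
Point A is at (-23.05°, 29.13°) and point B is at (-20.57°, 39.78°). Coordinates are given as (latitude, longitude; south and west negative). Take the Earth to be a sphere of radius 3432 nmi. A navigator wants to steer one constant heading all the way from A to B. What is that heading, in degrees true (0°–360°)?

Meridional parts: M(φ₁)=-0.4136, M(φ₂)=-0.3670 → ΔM = +0.0466;  Δλ = +0.1859 rad
tan C = Δλ / ΔM = +3.9866 → C = 75.92°

75.9°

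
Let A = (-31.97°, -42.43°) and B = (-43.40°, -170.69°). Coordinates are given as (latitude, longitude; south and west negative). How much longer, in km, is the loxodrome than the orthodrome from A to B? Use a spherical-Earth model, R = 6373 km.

1196 km

Great circle: cos σ = sin φ₁ sin φ₂ + cos φ₁ cos φ₂ cos Δλ,  σ = 1.5887 rad → d_gc = 10124.6 km
Rhumb line: Δψ = -0.2530, q = Δφ/Δψ = 0.7885, d_rh = R√(Δφ²+q²Δλ²) = 11320.6 km
Excess = 11320.6 − 10124.6 = 1196.0 ≈ 1196 km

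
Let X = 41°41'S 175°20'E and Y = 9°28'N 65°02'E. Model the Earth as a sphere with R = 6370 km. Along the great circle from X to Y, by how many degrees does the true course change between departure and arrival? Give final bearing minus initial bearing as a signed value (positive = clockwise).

+47.7°

At departure: θ₁ = atan2(sin Δλ cos φ₂, cos φ₁ sin φ₂ − sin φ₁ cos φ₂ cos Δλ) = 263.54°
At arrival: θ₂ = atan2(sin Δλ cos φ₁, −cos φ₂ sin φ₁ + sin φ₂ cos φ₁ cos Δλ) = 311.21°
Δθ = θ₂ − θ₁ = +47.7°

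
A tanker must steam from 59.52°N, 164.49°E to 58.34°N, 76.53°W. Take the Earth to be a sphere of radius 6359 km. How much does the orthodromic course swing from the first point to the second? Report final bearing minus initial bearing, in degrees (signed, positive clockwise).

At departure: θ₁ = atan2(sin Δλ cos φ₂, cos φ₁ sin φ₂ − sin φ₁ cos φ₂ cos Δλ) = 35.20°
At arrival: θ₂ = atan2(sin Δλ cos φ₁, −cos φ₂ sin φ₁ + sin φ₂ cos φ₁ cos Δλ) = 146.15°
Δθ = θ₂ − θ₁ = +110.9°

+110.9°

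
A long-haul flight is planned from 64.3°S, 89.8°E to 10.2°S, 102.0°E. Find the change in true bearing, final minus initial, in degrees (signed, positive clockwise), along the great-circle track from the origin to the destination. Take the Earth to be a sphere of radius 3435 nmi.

At departure: θ₁ = atan2(sin Δλ cos φ₂, cos φ₁ sin φ₂ − sin φ₁ cos φ₂ cos Δλ) = 14.75°
At arrival: θ₂ = atan2(sin Δλ cos φ₁, −cos φ₂ sin φ₁ + sin φ₂ cos φ₁ cos Δλ) = 6.44°
Δθ = θ₂ − θ₁ = -8.3°

-8.3°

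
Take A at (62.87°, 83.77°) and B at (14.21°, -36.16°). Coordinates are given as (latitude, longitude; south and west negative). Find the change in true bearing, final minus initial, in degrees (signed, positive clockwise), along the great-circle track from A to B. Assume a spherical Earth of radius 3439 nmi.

-99.6°

Initial bearing θ₁ = atan2(sin Δλ cos φ₂, cos φ₁ sin φ₂ − sin φ₁ cos φ₂ cos Δλ) = 302.85°
Final bearing θ₂ = (initial bearing from the destination back to the start) + 180° = 203.28°
Δθ = θ₂ − θ₁ = -99.6°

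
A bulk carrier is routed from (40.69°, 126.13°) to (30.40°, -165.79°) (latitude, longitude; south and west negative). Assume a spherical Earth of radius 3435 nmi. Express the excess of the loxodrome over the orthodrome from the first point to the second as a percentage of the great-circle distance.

Great circle: σ = 0.9593 rad → d_gc = Rσ = 3295.3 nmi
Rhumb: Δφ = -0.1796, Δλ = +1.1882, Δψ = -0.2213, q = Δφ/Δψ = 0.8114 → d_rh = R√(Δφ²+q²Δλ²) = 3368.9 nmi
Excess = (3368.9 − 3295.3) / 3295.3 = 73.6 / 3295.3 = 2.23% ≈ 2.2%

2.2%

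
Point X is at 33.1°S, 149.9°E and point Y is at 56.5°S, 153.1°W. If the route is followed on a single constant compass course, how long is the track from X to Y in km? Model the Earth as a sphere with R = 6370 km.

5113 km

Rhumb course C = atan2(Δλ, Δψ) with Δψ = ln[tan(π/4+φ₂/2)/tan(π/4+φ₁/2)] = -0.5879, Δλ = +0.9948 → C = 120.58°
d = R·|Δφ| / |cos C| = 6370·0.40841 / 0.50879 = 5113 km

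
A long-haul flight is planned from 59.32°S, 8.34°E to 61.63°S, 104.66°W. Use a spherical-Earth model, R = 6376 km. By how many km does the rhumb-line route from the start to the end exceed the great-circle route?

Great circle: cos σ = sin φ₁ sin φ₂ + cos φ₁ cos φ₂ cos Δλ,  σ = 0.8473 rad → d_gc = 5402.4 km
Rhumb line: Δψ = -0.0819, q = Δφ/Δψ = 0.4926, d_rh = R√(Δφ²+q²Δλ²) = 6199.2 km
Excess = 6199.2 − 5402.4 = 796.8 ≈ 797 km

797 km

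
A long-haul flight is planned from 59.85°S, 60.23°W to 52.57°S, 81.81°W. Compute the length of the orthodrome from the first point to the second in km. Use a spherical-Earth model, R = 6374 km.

Haversine: a = sin²(Δφ/2)+cos φ₁ cos φ₂ sin²(Δλ/2) = 0.01473;  σ = 2·atan2(√a,√(1−a))
σ = 13.942° → d = Rσ = 6374·0.24333 = 1551 km

1551 km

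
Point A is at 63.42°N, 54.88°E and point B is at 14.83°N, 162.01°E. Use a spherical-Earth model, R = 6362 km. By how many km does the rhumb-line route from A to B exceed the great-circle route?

755 km

Great circle: cos σ = sin φ₁ sin φ₂ + cos φ₁ cos φ₂ cos Δλ,  σ = 1.4691 rad → d_gc = 9346.6 km
Rhumb line: Δψ = -1.1813, q = Δφ/Δψ = 0.7179, d_rh = R√(Δφ²+q²Δλ²) = 10101.5 km
Excess = 10101.5 − 9346.6 = 754.9 ≈ 755 km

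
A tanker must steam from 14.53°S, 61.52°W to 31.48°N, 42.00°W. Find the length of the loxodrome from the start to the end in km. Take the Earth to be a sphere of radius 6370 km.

5524 km

Δψ = ln[tan(π/4+φ₂/2)/tan(π/4+φ₁/2)] = +0.8357;  Δφ = +0.8030 rad,  Δλ = +0.3407 rad
q = Δφ/Δψ = 0.9609
d = R·√(Δφ² + q²Δλ²) = 6370·0.86719 = 5524 km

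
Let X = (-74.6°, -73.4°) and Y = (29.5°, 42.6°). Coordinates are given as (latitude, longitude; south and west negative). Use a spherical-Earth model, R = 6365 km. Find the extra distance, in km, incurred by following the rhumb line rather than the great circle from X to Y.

883 km

Great circle: cos σ = sin φ₁ sin φ₂ + cos φ₁ cos φ₂ cos Δλ,  σ = 2.1847 rad → d_gc = 13905.6 km
Rhumb line: Δψ = +2.5402, q = Δφ/Δψ = 0.7152, d_rh = R√(Δφ²+q²Δλ²) = 14788.2 km
Excess = 14788.2 − 13905.6 = 882.6 ≈ 883 km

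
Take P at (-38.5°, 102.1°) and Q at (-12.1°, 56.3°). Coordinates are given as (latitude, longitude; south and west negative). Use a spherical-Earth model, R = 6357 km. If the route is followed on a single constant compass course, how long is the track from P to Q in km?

Δψ = ln[tan(π/4+φ₂/2)/tan(π/4+φ₁/2)] = +0.5163;  Δφ = +0.4608 rad,  Δλ = -0.7994 rad
q = Δφ/Δψ = 0.8924
d = R·√(Δφ² + q²Δλ²) = 6357·0.84921 = 5398 km

5398 km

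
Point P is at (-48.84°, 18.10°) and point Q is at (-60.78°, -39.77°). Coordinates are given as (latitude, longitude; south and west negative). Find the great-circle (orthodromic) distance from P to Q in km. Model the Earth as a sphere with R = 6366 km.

Haversine: a = sin²(Δφ/2)+cos φ₁ cos φ₂ sin²(Δλ/2) = 0.08603;  σ = 2·atan2(√a,√(1−a))
σ = 34.111° → d = Rσ = 6366·0.59536 = 3790 km

3790 km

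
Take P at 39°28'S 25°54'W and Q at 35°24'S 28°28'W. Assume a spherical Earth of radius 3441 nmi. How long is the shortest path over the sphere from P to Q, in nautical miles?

273 nmi

cos σ = sin φ₁ sin φ₂ + cos φ₁ cos φ₂ cos Δλ
      = sin(-39.47°)sin(-35.40°) + cos(-39.47°)cos(-35.40°)cos(-2.57°) = 0.9969
σ = 4.548° → d = Rσ = 3441·0.07938 = 273 nmi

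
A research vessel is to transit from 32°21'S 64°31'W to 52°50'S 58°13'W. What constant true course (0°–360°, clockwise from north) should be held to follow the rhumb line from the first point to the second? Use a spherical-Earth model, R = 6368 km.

Meridional parts: M(φ₁)=-0.5972, M(φ₂)=-1.0900 → ΔM = -0.4928;  Δλ = +0.1100 rad
tan C = Δλ / ΔM = -0.2231 → C = 167.42°

167.4°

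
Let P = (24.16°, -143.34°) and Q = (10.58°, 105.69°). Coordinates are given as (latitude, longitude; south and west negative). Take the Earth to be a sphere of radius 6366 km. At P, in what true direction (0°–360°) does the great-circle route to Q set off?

θ = atan2( sin Δλ·cos φ₂ ,  cos φ₁ sin φ₂ − sin φ₁ cos φ₂ cos Δλ )
  = atan2(-0.9179, +0.3115) = 288.75°

288.7°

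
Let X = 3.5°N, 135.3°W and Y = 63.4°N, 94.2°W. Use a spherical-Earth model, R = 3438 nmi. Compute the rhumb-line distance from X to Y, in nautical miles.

Rhumb course C = atan2(Δλ, Δψ) with Δψ = ln[tan(π/4+φ₂/2)/tan(π/4+φ₁/2)] = +1.3811, Δλ = +0.7173 → C = 27.45°
d = R·|Δφ| / |cos C| = 3438·1.04545 / 0.88744 = 4050 nmi

4050 nmi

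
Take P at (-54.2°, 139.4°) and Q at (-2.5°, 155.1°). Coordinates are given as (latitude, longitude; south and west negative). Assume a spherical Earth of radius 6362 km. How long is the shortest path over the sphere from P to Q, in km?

5916 km

cos σ = sin φ₁ sin φ₂ + cos φ₁ cos φ₂ cos Δλ
      = sin(-54.20°)sin(-2.50°) + cos(-54.20°)cos(-2.50°)cos(15.70°) = 0.5980
σ = 53.275° → d = Rσ = 6362·0.92982 = 5916 km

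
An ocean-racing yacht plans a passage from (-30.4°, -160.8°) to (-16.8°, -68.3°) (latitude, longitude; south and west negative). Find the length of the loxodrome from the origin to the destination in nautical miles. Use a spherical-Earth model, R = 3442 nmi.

Rhumb course C = atan2(Δλ, Δψ) with Δψ = ln[tan(π/4+φ₂/2)/tan(π/4+φ₁/2)] = +0.2599, Δλ = +1.6144 → C = 80.86°
d = R·|Δφ| / |cos C| = 3442·0.23736 / 0.15892 = 5141 nmi

5141 nmi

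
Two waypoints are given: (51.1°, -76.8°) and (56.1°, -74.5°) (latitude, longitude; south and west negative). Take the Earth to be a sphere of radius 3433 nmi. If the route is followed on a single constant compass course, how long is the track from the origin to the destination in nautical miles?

Δψ = ln[tan(π/4+φ₂/2)/tan(π/4+φ₁/2)] = +0.1473;  Δφ = +0.0873 rad,  Δλ = +0.0401 rad
q = Δφ/Δψ = 0.5925
d = R·√(Δφ² + q²Δλ²) = 3433·0.09045 = 311 nmi

311 nmi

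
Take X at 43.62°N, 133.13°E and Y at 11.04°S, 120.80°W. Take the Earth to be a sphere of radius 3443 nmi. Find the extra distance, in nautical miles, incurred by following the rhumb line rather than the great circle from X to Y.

137 nmi

Great circle: cos σ = sin φ₁ sin φ₂ + cos φ₁ cos φ₂ cos Δλ,  σ = 1.9058 rad → d_gc = 6561.7 nmi
Rhumb line: Δψ = -1.0416, q = Δφ/Δψ = 0.9159, d_rh = R√(Δφ²+q²Δλ²) = 6698.4 nmi
Excess = 6698.4 − 6561.7 = 136.7 ≈ 137 nmi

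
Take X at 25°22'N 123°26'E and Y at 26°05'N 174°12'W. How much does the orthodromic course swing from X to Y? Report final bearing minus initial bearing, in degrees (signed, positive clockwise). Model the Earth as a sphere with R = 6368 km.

+29.4°

Initial bearing θ₁ = atan2(sin Δλ cos φ₂, cos φ₁ sin φ₂ − sin φ₁ cos φ₂ cos Δλ) = 74.62°
Final bearing θ₂ = (initial bearing from the destination back to the start) + 180° = 104.06°
Δθ = θ₂ − θ₁ = +29.4°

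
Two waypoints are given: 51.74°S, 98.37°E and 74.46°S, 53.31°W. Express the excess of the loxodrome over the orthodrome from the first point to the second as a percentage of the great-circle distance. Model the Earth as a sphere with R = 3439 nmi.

30.5%

Great circle: σ = 0.9142 rad → d_gc = Rσ = 3143.8 nmi
Rhumb: Δφ = -0.3965, Δλ = -2.6473, Δψ = -0.9330, q = Δφ/Δψ = 0.4250 → d_rh = R√(Δφ²+q²Δλ²) = 4102.7 nmi
Excess = (4102.7 − 3143.8) / 3143.8 = 958.9 / 3143.8 = 30.50% ≈ 30.5%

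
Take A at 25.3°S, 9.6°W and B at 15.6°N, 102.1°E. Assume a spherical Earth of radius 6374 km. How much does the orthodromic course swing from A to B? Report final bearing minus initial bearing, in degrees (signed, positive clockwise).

Initial bearing θ₁ = atan2(sin Δλ cos φ₂, cos φ₁ sin φ₂ − sin φ₁ cos φ₂ cos Δλ) = 84.20°
Final bearing θ₂ = (initial bearing from the destination back to the start) + 180° = 69.04°
Δθ = θ₂ − θ₁ = -15.2°

-15.2°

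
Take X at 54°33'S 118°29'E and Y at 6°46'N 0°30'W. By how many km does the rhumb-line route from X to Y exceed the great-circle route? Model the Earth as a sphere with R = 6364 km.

694 km

Great circle: cos σ = sin φ₁ sin φ₂ + cos φ₁ cos φ₂ cos Δλ,  σ = 1.9553 rad → d_gc = 12443.3 km
Rhumb line: Δψ = +1.2590, q = Δφ/Δψ = 0.8500, d_rh = R√(Δφ²+q²Δλ²) = 13137.1 km
Excess = 13137.1 − 12443.3 = 693.8 ≈ 694 km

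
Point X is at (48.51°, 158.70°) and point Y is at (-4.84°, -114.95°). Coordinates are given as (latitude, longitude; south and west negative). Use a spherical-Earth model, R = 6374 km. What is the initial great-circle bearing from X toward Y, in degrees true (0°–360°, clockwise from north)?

95.9°

N = sin Δλ·cos φ₂ = +0.9944;  D = cos φ₁ sin φ₂ − sin φ₁ cos φ₂ cos Δλ = -0.1034
initial course = atan2(N, D) = 95.94°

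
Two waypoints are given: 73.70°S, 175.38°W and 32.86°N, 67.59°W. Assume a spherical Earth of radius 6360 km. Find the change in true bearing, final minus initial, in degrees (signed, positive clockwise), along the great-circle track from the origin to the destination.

Initial bearing θ₁ = atan2(sin Δλ cos φ₂, cos φ₁ sin φ₂ − sin φ₁ cos φ₂ cos Δλ) = 96.71°
Final bearing θ₂ = (initial bearing from the destination back to the start) + 180° = 19.38°
Δθ = θ₂ − θ₁ = -77.3°

-77.3°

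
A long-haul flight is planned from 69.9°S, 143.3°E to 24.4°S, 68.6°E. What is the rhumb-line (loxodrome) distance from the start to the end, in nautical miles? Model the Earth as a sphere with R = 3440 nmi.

3883 nmi

Rhumb course C = atan2(Δλ, Δψ) with Δψ = ln[tan(π/4+φ₂/2)/tan(π/4+φ₁/2)] = +1.2910, Δλ = -1.3038 → C = 314.72°
d = R·|Δφ| / |cos C| = 3440·0.79412 / 0.70361 = 3883 nmi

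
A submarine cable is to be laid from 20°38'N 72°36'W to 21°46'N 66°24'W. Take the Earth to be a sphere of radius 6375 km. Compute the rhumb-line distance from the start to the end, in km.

Rhumb course C = atan2(Δλ, Δψ) with Δψ = ln[tan(π/4+φ₂/2)/tan(π/4+φ₁/2)] = +0.0212, Δλ = +0.1082 → C = 78.91°
d = R·|Δφ| / |cos C| = 6375·0.01978 / 0.19241 = 655 km

655 km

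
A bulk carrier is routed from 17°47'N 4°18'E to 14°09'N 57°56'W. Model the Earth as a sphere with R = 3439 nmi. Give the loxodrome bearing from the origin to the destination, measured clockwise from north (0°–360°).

266.5°

Δψ = ln[tan(π/4+φ₂/2)/tan(π/4+φ₁/2)] = -0.0660
Δλ = -1.0862 rad (taken the short way round)
course = atan2(Δλ, Δψ) = 266.52°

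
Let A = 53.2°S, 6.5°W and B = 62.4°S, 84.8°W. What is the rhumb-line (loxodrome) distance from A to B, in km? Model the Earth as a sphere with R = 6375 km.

4724 km

Rhumb course C = atan2(Δλ, Δψ) with Δψ = ln[tan(π/4+φ₂/2)/tan(π/4+φ₁/2)] = -0.3033, Δλ = -1.3666 → C = 257.49°
d = R·|Δφ| / |cos C| = 6375·0.16057 / 0.21667 = 4724 km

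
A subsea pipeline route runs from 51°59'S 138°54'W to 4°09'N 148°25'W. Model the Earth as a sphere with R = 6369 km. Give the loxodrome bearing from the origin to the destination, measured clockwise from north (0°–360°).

Meridional parts: M(φ₁)=-1.0657, M(φ₂)=+0.0725 → ΔM = +1.1382;  Δλ = -0.1661 rad
tan C = Δλ / ΔM = -0.1459 → C = 351.70°

351.7°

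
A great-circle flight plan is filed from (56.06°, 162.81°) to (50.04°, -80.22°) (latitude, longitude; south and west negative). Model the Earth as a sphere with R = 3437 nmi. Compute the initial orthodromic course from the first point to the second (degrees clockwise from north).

N = sin Δλ·cos φ₂ = +0.5724;  D = cos φ₁ sin φ₂ − sin φ₁ cos φ₂ cos Δλ = +0.6696
initial course = atan2(N, D) = 40.53°

40.5°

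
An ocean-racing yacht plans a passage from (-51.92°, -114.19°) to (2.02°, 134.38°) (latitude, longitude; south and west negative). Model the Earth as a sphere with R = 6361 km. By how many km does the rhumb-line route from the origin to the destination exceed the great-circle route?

552 km

Great circle: cos σ = sin φ₁ sin φ₂ + cos φ₁ cos φ₂ cos Δλ,  σ = 1.8265 rad → d_gc = 11618.5 km
Rhumb line: Δψ = +1.0992, q = Δφ/Δψ = 0.8565, d_rh = R√(Δφ²+q²Δλ²) = 12170.9 km
Excess = 12170.9 − 11618.5 = 552.4 ≈ 552 km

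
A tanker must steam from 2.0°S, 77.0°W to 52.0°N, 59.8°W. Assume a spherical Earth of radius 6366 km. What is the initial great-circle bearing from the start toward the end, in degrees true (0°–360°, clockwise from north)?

θ = atan2( sin Δλ·cos φ₂ ,  cos φ₁ sin φ₂ − sin φ₁ cos φ₂ cos Δλ )
  = atan2(+0.1821, +0.8081) = 12.70°

12.7°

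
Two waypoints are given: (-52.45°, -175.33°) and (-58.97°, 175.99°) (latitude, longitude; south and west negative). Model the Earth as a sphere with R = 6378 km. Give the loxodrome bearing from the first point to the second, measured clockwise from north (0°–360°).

Δψ = ln[tan(π/4+φ₂/2)/tan(π/4+φ₁/2)] = -0.2026
Δλ = -0.1515 rad (taken the short way round)
course = atan2(Δλ, Δψ) = 216.79°

216.8°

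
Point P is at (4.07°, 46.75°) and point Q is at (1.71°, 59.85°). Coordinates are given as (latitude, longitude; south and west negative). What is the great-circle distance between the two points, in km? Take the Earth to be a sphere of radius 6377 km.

Haversine: a = sin²(Δφ/2)+cos φ₁ cos φ₂ sin²(Δλ/2) = 0.01340;  σ = 2·atan2(√a,√(1−a))
σ = 13.293° → d = Rσ = 6377·0.23202 = 1480 km

1480 km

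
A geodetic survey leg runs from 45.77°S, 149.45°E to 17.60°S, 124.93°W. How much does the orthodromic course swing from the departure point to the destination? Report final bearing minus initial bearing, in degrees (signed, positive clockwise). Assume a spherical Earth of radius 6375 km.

At departure: θ₁ = atan2(sin Δλ cos φ₂, cos φ₁ sin φ₂ − sin φ₁ cos φ₂ cos Δλ) = 99.48°
At arrival: θ₂ = atan2(sin Δλ cos φ₁, −cos φ₂ sin φ₁ + sin φ₂ cos φ₁ cos Δλ) = 46.20°
Δθ = θ₂ − θ₁ = -53.3°

-53.3°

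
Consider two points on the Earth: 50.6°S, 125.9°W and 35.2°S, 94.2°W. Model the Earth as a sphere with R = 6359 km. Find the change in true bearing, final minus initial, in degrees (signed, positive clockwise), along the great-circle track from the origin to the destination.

At departure: θ₁ = atan2(sin Δλ cos φ₂, cos φ₁ sin φ₂ − sin φ₁ cos φ₂ cos Δλ) = 68.24°
At arrival: θ₂ = atan2(sin Δλ cos φ₁, −cos φ₂ sin φ₁ + sin φ₂ cos φ₁ cos Δλ) = 46.17°
Δθ = θ₂ − θ₁ = -22.1°

-22.1°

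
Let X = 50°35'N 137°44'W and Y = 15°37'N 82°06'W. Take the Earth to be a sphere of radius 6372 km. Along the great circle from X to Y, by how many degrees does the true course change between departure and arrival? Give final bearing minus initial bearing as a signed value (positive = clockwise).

At departure: θ₁ = atan2(sin Δλ cos φ₂, cos φ₁ sin φ₂ − sin φ₁ cos φ₂ cos Δλ) = 107.40°
At arrival: θ₂ = atan2(sin Δλ cos φ₁, −cos φ₂ sin φ₁ + sin φ₂ cos φ₁ cos Δλ) = 141.01°
Δθ = θ₂ − θ₁ = +33.6°

+33.6°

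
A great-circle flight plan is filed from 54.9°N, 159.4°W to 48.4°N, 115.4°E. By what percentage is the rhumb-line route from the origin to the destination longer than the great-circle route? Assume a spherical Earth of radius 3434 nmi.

Great circle: σ = 0.8714 rad → d_gc = Rσ = 2992.4 nmi
Rhumb: Δφ = -0.1134, Δλ = -1.4870, Δψ = -0.1833, q = Δφ/Δψ = 0.6191 → d_rh = R√(Δφ²+q²Δλ²) = 3185.1 nmi
Excess = (3185.1 − 2992.4) / 2992.4 = 192.7 / 2992.4 = 6.44% ≈ 6.4%

6.4%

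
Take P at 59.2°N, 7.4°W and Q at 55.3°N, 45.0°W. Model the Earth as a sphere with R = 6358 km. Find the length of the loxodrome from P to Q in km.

2296 km

Δψ = ln[tan(π/4+φ₂/2)/tan(π/4+φ₁/2)] = -0.1260;  Δφ = -0.0681 rad,  Δλ = -0.6562 rad
q = Δφ/Δψ = 0.5404
d = R·√(Δφ² + q²Δλ²) = 6358·0.36108 = 2296 km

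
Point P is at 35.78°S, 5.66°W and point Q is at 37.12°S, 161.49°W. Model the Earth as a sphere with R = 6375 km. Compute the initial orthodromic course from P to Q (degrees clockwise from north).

θ = atan2( sin Δλ·cos φ₂ ,  cos φ₁ sin φ₂ − sin φ₁ cos φ₂ cos Δλ )
  = atan2(-0.3265, -0.9149) = 199.64°

199.6°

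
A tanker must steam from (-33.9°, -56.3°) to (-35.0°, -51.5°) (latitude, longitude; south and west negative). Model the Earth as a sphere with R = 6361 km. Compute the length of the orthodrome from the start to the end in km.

Haversine: a = sin²(Δφ/2)+cos φ₁ cos φ₂ sin²(Δλ/2) = 0.00128;  σ = 2·atan2(√a,√(1−a))
σ = 4.108° → d = Rσ = 6361·0.07169 = 456 km

456 km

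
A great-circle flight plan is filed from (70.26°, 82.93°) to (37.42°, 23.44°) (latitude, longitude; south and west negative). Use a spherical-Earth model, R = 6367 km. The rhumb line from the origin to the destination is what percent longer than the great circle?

Great circle: σ = 0.7840 rad → d_gc = Rσ = 4991.4 km
Rhumb: Δφ = -0.5732, Δλ = -1.0383, Δψ = -1.0436, q = Δφ/Δψ = 0.5492 → d_rh = R√(Δφ²+q²Δλ²) = 5147.9 km
Excess = (5147.9 − 4991.4) / 4991.4 = 156.5 / 4991.4 = 3.14% ≈ 3.1%

3.1%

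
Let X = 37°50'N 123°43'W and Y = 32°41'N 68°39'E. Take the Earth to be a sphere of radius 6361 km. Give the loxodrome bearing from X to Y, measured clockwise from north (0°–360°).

Meridional parts: M(φ₁)=+0.7143, M(φ₂)=+0.6041 → ΔM = -0.1102;  Δλ = -2.9258 rad
tan C = Δλ / ΔM = +26.5612 → C = 267.84°

267.8°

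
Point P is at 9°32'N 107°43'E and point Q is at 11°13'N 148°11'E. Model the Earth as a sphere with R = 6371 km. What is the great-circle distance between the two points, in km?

4427 km

Haversine: a = sin²(Δφ/2)+cos φ₁ cos φ₂ sin²(Δλ/2) = 0.11592;  σ = 2·atan2(√a,√(1−a))
σ = 39.811° → d = Rσ = 6371·0.69483 = 4427 km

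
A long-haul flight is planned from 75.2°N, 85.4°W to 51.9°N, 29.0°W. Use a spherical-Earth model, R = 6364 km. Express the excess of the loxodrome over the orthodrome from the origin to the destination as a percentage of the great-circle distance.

3.3%

Great circle: σ = 0.5585 rad → d_gc = Rσ = 3554.3 km
Rhumb: Δφ = -0.4067, Δλ = +0.9844, Δψ = -0.9778, q = Δφ/Δψ = 0.4159 → d_rh = R√(Δφ²+q²Δλ²) = 3672.2 km
Excess = (3672.2 − 3554.3) / 3554.3 = 117.9 / 3554.3 = 3.32% ≈ 3.3%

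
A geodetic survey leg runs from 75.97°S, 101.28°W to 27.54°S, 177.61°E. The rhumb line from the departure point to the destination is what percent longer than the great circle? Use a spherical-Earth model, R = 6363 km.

5.8%

Great circle: σ = 1.0681 rad → d_gc = Rσ = 6796.3 km
Rhumb: Δφ = +0.8453, Δλ = -1.4156, Δψ = +1.5948, q = Δφ/Δψ = 0.5300 → d_rh = R√(Δφ²+q²Δλ²) = 7191.6 km
Excess = (7191.6 − 6796.3) / 6796.3 = 395.3 / 6796.3 = 5.82% ≈ 5.8%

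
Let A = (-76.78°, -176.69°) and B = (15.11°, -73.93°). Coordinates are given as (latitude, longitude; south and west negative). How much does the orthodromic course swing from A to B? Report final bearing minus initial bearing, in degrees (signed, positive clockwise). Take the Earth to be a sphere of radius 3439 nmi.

-85.4°

At departure: θ₁ = atan2(sin Δλ cos φ₂, cos φ₁ sin φ₂ − sin φ₁ cos φ₂ cos Δλ) = 98.93°
At arrival: θ₂ = atan2(sin Δλ cos φ₁, −cos φ₂ sin φ₁ + sin φ₂ cos φ₁ cos Δλ) = 13.53°
Δθ = θ₂ − θ₁ = -85.4°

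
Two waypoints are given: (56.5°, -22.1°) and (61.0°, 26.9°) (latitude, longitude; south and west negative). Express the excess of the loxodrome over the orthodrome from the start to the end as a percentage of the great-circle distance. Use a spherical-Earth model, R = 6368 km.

2.3%

Great circle: σ = 0.4397 rad → d_gc = Rσ = 2799.9 km
Rhumb: Δφ = +0.0785, Δλ = +0.8552, Δψ = +0.1516, q = Δφ/Δψ = 0.5179 → d_rh = R√(Δφ²+q²Δλ²) = 2864.6 km
Excess = (2864.6 − 2799.9) / 2799.9 = 64.7 / 2799.9 = 2.31% ≈ 2.3%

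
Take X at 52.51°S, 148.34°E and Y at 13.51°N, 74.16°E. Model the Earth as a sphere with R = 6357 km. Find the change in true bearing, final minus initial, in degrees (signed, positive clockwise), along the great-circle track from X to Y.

Initial bearing θ₁ = atan2(sin Δλ cos φ₂, cos φ₁ sin φ₂ − sin φ₁ cos φ₂ cos Δλ) = 290.65°
Final bearing θ₂ = (initial bearing from the destination back to the start) + 180° = 324.14°
Δθ = θ₂ − θ₁ = +33.5°

+33.5°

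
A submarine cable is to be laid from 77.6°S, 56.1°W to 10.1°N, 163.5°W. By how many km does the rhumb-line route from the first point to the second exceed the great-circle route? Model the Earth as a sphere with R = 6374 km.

864 km

Great circle: cos σ = sin φ₁ sin φ₂ + cos φ₁ cos φ₂ cos Δλ,  σ = 1.8075 rad → d_gc = 11520.98 km
Rhumb line: Δψ = +2.3970, q = Δφ/Δψ = 0.6386, d_rh = R√(Δφ²+q²Δλ²) = 12385.47 km
Excess = 12385.47 − 11520.98 = 864.49 ≈ 864 km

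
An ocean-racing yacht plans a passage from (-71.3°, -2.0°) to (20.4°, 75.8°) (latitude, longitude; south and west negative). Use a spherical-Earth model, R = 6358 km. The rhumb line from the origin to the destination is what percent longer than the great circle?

2.6%

Great circle: σ = 1.8407 rad → d_gc = Rσ = 11703.4 km
Rhumb: Δφ = +1.6005, Δλ = +1.3579, Δψ = +2.1677, q = Δφ/Δψ = 0.7383 → d_rh = R√(Δφ²+q²Δλ²) = 12007.3 km
Excess = (12007.3 − 11703.4) / 11703.4 = 303.9 / 11703.4 = 2.60% ≈ 2.6%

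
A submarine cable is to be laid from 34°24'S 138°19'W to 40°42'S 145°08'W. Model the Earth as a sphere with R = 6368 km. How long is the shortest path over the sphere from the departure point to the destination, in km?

922 km

Haversine: a = sin²(Δφ/2)+cos φ₁ cos φ₂ sin²(Δλ/2) = 0.00523;  σ = 2·atan2(√a,√(1−a))
σ = 8.295° → d = Rσ = 6368·0.14477 = 922 km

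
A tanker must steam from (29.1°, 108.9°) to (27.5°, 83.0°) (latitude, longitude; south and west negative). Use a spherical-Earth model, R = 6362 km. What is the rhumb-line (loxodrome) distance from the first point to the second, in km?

2538 km

Δψ = ln[tan(π/4+φ₂/2)/tan(π/4+φ₁/2)] = -0.0317;  Δφ = -0.0279 rad,  Δλ = -0.4520 rad
q = Δφ/Δψ = 0.8804
d = R·√(Δφ² + q²Δλ²) = 6362·0.39897 = 2538 km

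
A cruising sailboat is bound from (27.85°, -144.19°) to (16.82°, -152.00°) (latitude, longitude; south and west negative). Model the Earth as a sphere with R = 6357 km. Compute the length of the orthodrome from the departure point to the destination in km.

cos σ = sin φ₁ sin φ₂ + cos φ₁ cos φ₂ cos Δλ
      = sin(27.85°)sin(16.82°) + cos(27.85°)cos(16.82°)cos(-7.81°) = 0.9737
σ = 13.175° → d = Rσ = 6357·0.22996 = 1462 km

1462 km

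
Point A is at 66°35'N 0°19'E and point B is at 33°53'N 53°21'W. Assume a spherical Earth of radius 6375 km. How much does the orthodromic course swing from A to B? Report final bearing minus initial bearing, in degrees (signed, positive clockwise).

-44.1°

At departure: θ₁ = atan2(sin Δλ cos φ₂, cos φ₁ sin φ₂ − sin φ₁ cos φ₂ cos Δλ) = 251.04°
At arrival: θ₂ = atan2(sin Δλ cos φ₁, −cos φ₂ sin φ₁ + sin φ₂ cos φ₁ cos Δλ) = 206.92°
Δθ = θ₂ − θ₁ = -44.1°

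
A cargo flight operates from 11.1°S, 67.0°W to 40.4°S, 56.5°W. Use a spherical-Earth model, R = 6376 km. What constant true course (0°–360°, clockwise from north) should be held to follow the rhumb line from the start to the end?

162.4°

Meridional parts: M(φ₁)=-0.1950, M(φ₂)=-0.7720 → ΔM = -0.5771;  Δλ = +0.1833 rad
tan C = Δλ / ΔM = -0.3176 → C = 162.38°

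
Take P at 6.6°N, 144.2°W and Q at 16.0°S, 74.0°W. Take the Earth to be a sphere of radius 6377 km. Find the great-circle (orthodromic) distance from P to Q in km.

Haversine: a = sin²(Δφ/2)+cos φ₁ cos φ₂ sin²(Δλ/2) = 0.35411;  σ = 2·atan2(√a,√(1−a))
σ = 73.036° → d = Rσ = 6377·1.27471 = 8129 km

8129 km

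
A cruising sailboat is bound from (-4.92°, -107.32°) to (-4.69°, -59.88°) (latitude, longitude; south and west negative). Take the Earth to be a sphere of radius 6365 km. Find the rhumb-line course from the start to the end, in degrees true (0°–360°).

89.7°

Meridional parts: M(φ₁)=-0.0860, M(φ₂)=-0.0819 → ΔM = +0.0040;  Δλ = +0.8280 rad
tan C = Δλ / ΔM = +205.5358 → C = 89.72°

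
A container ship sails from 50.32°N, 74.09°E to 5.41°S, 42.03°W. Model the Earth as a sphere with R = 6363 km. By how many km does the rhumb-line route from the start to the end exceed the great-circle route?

562 km

Great circle: cos σ = sin φ₁ sin φ₂ + cos φ₁ cos φ₂ cos Δλ,  σ = 1.9309 rad → d_gc = 12286.6 km
Rhumb line: Δψ = -1.1140, q = Δφ/Δψ = 0.8732, d_rh = R√(Δφ²+q²Δλ²) = 12848.9 km
Excess = 12848.9 − 12286.6 = 562.3 ≈ 562 km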